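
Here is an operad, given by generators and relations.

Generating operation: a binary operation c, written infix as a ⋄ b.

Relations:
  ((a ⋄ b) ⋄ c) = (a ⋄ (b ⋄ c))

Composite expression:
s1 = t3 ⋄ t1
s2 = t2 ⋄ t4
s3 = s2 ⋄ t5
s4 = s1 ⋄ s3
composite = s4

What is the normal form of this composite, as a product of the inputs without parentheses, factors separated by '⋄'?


t3 ⋄ t1 ⋄ t2 ⋄ t4 ⋄ t5


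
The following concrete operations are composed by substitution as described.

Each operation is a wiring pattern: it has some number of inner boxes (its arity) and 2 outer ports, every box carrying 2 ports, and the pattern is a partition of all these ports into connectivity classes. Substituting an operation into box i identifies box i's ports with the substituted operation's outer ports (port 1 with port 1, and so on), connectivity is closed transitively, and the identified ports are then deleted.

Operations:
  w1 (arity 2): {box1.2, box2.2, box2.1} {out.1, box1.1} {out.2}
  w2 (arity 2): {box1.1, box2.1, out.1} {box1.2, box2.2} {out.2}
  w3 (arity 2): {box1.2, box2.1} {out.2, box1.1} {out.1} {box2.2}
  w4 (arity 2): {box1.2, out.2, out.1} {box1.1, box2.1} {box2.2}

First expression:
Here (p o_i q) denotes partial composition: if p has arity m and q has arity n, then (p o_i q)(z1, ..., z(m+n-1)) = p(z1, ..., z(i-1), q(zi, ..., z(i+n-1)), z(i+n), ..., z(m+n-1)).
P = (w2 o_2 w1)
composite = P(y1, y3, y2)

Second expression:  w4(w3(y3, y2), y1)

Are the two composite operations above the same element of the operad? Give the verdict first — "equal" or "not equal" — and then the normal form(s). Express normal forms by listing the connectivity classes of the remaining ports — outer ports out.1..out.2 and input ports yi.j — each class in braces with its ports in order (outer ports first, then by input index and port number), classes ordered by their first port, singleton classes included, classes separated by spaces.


not equal: they reduce to {out.1, y1.1, y3.1} {out.2} {y1.2} {y2.1, y2.2, y3.2} and {out.1, out.2, y3.1} {y1.1} {y1.2} {y2.1, y3.2} {y2.2}

Reducing the first expression gives {out.1, y1.1, y3.1} {out.2} {y1.2} {y2.1, y2.2, y3.2}
Reducing the second expression gives {out.1, out.2, y3.1} {y1.1} {y1.2} {y2.1, y3.2} {y2.2}
Distinct normal forms: not equal.


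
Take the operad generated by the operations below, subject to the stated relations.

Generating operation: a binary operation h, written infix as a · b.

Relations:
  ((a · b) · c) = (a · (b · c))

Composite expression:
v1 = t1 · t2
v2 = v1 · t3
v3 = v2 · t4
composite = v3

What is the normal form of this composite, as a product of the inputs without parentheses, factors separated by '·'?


t1 · t2 · t3 · t4


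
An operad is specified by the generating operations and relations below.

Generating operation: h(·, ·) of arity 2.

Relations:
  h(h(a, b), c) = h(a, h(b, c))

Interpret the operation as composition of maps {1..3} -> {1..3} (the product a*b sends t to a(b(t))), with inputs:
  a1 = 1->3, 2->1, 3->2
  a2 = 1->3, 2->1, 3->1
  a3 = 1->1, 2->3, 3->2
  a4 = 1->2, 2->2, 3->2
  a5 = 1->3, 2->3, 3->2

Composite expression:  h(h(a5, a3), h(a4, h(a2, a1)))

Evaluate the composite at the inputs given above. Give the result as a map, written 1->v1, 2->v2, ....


1->2, 2->2, 3->2

h(a5, a3) = 1->3, 2->2, 3->3
h(a2, a1) = 1->1, 2->3, 3->1
h(a4, h(a2, a1)) = 1->2, 2->2, 3->2
h(h(a5, a3), h(a4, h(a2, a1))) = 1->2, 2->2, 3->2


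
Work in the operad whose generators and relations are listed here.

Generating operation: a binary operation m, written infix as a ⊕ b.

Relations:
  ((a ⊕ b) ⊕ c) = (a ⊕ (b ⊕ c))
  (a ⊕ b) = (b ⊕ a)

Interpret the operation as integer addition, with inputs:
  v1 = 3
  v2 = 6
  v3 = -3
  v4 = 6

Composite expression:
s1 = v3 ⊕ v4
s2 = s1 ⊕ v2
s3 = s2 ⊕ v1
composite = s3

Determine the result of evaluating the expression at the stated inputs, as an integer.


12


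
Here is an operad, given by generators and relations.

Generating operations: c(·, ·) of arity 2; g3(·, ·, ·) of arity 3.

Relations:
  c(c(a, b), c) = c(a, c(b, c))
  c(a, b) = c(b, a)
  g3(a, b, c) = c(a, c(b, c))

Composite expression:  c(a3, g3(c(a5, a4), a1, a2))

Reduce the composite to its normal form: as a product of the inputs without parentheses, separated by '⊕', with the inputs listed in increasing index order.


a1 ⊕ a2 ⊕ a3 ⊕ a4 ⊕ a5

Any arrangement under c is one operation, so sort the a-inputs.
c(a5, a4) collapses to a5 ⊕ a4
g3(c(a5, a4), a1, a2) collapses to a5 ⊕ a4 ⊕ a1 ⊕ a2
c(a3, g3(c(a5, a4), a1, a2)) collapses to a3 ⊕ a5 ⊕ a4 ⊕ a1 ⊕ a2
sorting the factors by input index: a1 ⊕ a2 ⊕ a3 ⊕ a4 ⊕ a5


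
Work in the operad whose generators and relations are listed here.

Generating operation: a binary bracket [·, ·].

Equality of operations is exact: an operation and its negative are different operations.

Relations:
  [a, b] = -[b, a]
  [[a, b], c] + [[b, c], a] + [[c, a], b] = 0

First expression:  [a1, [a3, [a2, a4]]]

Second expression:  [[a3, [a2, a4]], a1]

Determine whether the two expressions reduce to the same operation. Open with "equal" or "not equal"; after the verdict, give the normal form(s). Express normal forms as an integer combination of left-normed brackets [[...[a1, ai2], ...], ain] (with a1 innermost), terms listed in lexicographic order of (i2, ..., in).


Normal form of the first expression: -[[[a1, a2], a4], a3] + [[[a1, a3], a2], a4] - [[[a1, a3], a4], a2] + [[[a1, a4], a2], a3]
Normal form of the second expression: [[[a1, a2], a4], a3] - [[[a1, a3], a2], a4] + [[[a1, a3], a4], a2] - [[[a1, a4], a2], a3]
Distinct normal forms: not equal.

not equal — first -[[[a1, a2], a4], a3] + [[[a1, a3], a2], a4] - [[[a1, a3], a4], a2] + [[[a1, a4], a2], a3], second [[[a1, a2], a4], a3] - [[[a1, a3], a2], a4] + [[[a1, a3], a4], a2] - [[[a1, a4], a2], a3]


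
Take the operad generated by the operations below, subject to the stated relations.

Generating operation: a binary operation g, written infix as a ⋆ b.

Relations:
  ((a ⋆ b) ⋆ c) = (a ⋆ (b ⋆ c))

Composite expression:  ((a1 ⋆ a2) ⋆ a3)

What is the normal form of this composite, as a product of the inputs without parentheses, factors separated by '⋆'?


a1 ⋆ a2 ⋆ a3

All parenthesizations of g agree; list the a-inputs left to right.
(a1 ⋆ a2) flattens to a1 ⋆ a2
((a1 ⋆ a2) ⋆ a3) flattens to a1 ⋆ a2 ⋆ a3


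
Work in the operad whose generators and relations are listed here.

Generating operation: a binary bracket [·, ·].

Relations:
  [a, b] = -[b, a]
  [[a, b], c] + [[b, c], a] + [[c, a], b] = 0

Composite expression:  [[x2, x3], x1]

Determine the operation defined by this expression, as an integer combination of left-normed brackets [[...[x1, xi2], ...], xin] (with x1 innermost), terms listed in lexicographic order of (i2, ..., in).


Left-normed coefficients sit on the x1-initial expansion words.
Composite bracket: [[x2, x3], x1]
Each bracket splits as ab - ba, giving 4 signed words (2^2 = 4).
Collect the words opening with x1:
  x1x2x3 appears with sign -1, giving the term -[[x1, x2], x3]
  x1x3x2 appears with sign +1, giving the term +[[x1, x3], x2]

-[[x1, x2], x3] + [[x1, x3], x2]


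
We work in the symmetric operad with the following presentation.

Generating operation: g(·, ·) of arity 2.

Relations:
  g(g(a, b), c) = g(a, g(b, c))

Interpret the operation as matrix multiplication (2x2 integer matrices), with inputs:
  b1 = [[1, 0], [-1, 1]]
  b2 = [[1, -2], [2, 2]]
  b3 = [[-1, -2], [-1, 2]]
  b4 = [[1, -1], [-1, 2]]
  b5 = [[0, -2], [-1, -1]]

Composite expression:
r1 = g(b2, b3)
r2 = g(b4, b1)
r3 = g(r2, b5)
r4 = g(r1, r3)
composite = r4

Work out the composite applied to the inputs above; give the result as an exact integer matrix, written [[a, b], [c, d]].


[[13, -27], [-4, 12]]

g(b2, b3) = [[1, -6], [-4, 0]]
g(b4, b1) = [[2, -1], [-3, 2]]
g(g(b4, b1), b5) = [[1, -3], [-2, 4]]
g(g(b2, b3), g(g(b4, b1), b5)) = [[13, -27], [-4, 12]]


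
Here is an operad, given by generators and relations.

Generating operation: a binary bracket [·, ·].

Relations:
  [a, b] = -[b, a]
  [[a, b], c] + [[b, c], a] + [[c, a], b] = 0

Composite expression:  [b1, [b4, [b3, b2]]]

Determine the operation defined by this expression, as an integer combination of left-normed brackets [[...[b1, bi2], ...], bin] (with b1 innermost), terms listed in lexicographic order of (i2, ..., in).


[[[b1, b2], b3], b4] - [[[b1, b3], b2], b4] - [[[b1, b4], b2], b3] + [[[b1, b4], b3], b2]

Skip Jacobi rewriting: expand, keep b1-initial words, read off terms.
Composite bracket: [b1, [b4, [b3, b2]]]
Full expansion: 8 signed words from ab - ba (2^3 = 8).
Collect the words opening with b1:
  b1b2b3b4 (sign +1) contributes +[[[b1, b2], b3], b4]
  b1b3b2b4 (sign -1) contributes -[[[b1, b3], b2], b4]
  b1b4b2b3 (sign -1) contributes -[[[b1, b4], b2], b3]
  b1b4b3b2 (sign +1) contributes +[[[b1, b4], b3], b2]


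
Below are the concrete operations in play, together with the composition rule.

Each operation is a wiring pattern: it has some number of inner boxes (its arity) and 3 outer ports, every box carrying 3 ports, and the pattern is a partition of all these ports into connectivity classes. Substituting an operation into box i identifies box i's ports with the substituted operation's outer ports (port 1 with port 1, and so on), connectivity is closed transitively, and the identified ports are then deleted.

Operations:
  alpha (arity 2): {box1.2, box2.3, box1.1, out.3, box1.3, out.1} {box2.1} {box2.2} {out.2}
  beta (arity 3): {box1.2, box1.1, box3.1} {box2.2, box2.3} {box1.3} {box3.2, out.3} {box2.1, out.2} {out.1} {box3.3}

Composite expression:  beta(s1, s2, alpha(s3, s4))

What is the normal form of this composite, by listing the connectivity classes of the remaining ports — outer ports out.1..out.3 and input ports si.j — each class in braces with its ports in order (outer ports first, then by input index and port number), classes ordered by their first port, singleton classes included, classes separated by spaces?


{out.1} {out.2, s2.1} {out.3} {s1.1, s1.2, s3.1, s3.2, s3.3, s4.3} {s1.3} {s2.2, s2.3} {s4.1} {s4.2}

Two ports join when wires chain via beta-identified ports.
through alpha, on inputs (s3, s4): {out.1, out.3, s3.1, s3.2, s3.3, s4.3} {out.2} {s4.1} {s4.2} (out.j = stage outer ports)
through beta, on inputs (s1, s2, s3, s4): {out.1} {out.2, s2.1} {out.3} {s1.1, s1.2, s3.1, s3.2, s3.3, s4.3} {s1.3} {s2.2, s2.3} {s4.1} {s4.2} (out.j = stage outer ports)


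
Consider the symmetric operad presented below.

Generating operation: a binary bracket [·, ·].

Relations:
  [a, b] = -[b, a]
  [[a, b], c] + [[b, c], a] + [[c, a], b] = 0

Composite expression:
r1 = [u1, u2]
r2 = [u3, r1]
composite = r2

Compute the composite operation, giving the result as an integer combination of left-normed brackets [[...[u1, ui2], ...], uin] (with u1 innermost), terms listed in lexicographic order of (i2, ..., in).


Expand each bracket as ab - ba; the u1-initial words give the coefficients.
Composite bracket: [u3, [u1, u2]]
The bracket unfolds into 4 signed words via [a, b] = ab - ba (2^2 = 4).
The u1-initial words carry the normal form:
  sign of u1u2u3 is -1, so it contributes -[[u1, u2], u3]

-[[u1, u2], u3]


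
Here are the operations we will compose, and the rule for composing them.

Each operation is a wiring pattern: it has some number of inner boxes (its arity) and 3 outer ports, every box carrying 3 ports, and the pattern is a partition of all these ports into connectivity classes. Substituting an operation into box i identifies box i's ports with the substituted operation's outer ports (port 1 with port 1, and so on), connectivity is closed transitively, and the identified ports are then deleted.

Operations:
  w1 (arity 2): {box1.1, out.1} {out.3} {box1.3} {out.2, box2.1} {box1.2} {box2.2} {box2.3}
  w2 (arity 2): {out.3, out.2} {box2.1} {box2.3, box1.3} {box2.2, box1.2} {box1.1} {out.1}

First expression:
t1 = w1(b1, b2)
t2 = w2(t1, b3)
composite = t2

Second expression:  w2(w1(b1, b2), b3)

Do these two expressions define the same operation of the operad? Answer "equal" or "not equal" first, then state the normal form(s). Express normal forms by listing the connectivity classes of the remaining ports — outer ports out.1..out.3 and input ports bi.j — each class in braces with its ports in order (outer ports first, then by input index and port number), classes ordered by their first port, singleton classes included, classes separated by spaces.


The first composite normalizes to {out.1} {out.2, out.3} {b1.1} {b1.2} {b1.3} {b2.1, b3.2} {b2.2} {b2.3} {b3.1} {b3.3}
The second composite normalizes to {out.1} {out.2, out.3} {b1.1} {b1.2} {b1.3} {b2.1, b3.2} {b2.2} {b2.3} {b3.1} {b3.3}
The normal forms match — equal.

equal; the common form is {out.1} {out.2, out.3} {b1.1} {b1.2} {b1.3} {b2.1, b3.2} {b2.2} {b2.3} {b3.1} {b3.3}


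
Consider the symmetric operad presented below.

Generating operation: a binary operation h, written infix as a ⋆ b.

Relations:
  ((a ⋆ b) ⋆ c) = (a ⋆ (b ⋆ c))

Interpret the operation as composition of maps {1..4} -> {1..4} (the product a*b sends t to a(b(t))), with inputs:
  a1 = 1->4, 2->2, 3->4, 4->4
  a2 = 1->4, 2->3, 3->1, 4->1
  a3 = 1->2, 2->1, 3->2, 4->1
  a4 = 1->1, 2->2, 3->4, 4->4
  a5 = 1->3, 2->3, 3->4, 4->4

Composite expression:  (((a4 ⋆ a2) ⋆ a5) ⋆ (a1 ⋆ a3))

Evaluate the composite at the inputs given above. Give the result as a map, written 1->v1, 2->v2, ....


1->1, 2->1, 3->1, 4->1

(a4 ⋆ a2) = 1->4, 2->4, 3->1, 4->1
((a4 ⋆ a2) ⋆ a5) = 1->1, 2->1, 3->1, 4->1
(a1 ⋆ a3) = 1->2, 2->4, 3->2, 4->4
(((a4 ⋆ a2) ⋆ a5) ⋆ (a1 ⋆ a3)) = 1->1, 2->1, 3->1, 4->1


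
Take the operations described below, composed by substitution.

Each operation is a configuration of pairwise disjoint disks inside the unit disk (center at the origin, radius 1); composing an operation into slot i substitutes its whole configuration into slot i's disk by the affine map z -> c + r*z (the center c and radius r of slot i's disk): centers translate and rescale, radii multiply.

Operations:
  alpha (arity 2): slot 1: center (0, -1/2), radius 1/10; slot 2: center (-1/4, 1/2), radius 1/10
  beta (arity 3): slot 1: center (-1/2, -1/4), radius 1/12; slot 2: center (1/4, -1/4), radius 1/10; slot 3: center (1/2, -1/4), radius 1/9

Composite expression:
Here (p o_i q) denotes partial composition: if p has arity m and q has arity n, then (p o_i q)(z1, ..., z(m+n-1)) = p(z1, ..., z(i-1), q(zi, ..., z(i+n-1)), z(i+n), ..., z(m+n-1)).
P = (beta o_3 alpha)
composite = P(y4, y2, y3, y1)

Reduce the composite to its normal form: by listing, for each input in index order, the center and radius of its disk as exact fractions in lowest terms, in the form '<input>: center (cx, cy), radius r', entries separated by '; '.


y1: center (17/36, -7/36), radius 1/90; y2: center (1/4, -1/4), radius 1/10; y3: center (1/2, -11/36), radius 1/90; y4: center (-1/2, -1/4), radius 1/12

Only the slot chain above each y matters under beta; compose those maps.
tracing y4 down its 1-map path: center (-1/2, -1/4), radius 1/12
tracing y2 down its 1-map path: center (1/4, -1/4), radius 1/10
tracing y3 down its 2-map path: center (1/2, -11/36), radius 1/90
tracing y1 down its 2-map path: center (17/36, -7/36), radius 1/90


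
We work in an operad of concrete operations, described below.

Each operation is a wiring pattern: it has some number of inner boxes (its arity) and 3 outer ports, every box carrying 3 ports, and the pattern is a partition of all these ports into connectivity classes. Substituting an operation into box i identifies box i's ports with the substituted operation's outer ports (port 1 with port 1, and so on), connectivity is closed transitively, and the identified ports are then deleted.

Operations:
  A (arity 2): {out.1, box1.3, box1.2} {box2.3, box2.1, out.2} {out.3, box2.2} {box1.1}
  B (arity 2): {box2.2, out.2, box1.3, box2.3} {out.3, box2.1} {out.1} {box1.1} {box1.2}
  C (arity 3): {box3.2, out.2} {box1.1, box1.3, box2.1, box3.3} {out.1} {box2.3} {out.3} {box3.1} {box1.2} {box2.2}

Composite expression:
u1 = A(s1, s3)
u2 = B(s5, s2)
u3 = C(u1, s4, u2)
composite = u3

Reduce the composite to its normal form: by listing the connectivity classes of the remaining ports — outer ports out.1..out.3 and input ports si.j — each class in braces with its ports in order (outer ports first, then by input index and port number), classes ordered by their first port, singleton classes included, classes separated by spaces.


Connectivity passes through glued C-boundaries; trace each wire chain.
A over (s1, s3) gives {out.1, s1.2, s1.3} {out.2, s3.1, s3.3} {out.3, s3.2} {s1.1}, out.j being that stage's outer ports
B over (s5, s2) gives {out.1} {out.2, s2.2, s2.3, s5.3} {out.3, s2.1} {s5.1} {s5.2}, out.j being that stage's outer ports
C over (s1, s3, s4, s5, s2) gives {out.1} {out.2, s2.2, s2.3, s5.3} {out.3} {s1.1} {s1.2, s1.3, s2.1, s3.2, s4.1} {s3.1, s3.3} {s4.2} {s4.3} {s5.1} {s5.2}, out.j being that stage's outer ports

{out.1} {out.2, s2.2, s2.3, s5.3} {out.3} {s1.1} {s1.2, s1.3, s2.1, s3.2, s4.1} {s3.1, s3.3} {s4.2} {s4.3} {s5.1} {s5.2}


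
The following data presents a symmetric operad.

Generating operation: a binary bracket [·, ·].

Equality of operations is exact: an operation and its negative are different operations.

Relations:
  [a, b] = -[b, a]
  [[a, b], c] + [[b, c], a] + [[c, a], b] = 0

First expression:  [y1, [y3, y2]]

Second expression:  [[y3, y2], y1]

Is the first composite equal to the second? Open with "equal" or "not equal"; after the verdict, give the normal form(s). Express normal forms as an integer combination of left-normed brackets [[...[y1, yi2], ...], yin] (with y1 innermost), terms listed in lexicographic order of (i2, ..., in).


not equal — first -[[y1, y2], y3] + [[y1, y3], y2], second [[y1, y2], y3] - [[y1, y3], y2]

Reducing the first expression gives -[[y1, y2], y3] + [[y1, y3], y2]
Reducing the second expression gives [[y1, y2], y3] - [[y1, y3], y2]
Different reductions; not equal.


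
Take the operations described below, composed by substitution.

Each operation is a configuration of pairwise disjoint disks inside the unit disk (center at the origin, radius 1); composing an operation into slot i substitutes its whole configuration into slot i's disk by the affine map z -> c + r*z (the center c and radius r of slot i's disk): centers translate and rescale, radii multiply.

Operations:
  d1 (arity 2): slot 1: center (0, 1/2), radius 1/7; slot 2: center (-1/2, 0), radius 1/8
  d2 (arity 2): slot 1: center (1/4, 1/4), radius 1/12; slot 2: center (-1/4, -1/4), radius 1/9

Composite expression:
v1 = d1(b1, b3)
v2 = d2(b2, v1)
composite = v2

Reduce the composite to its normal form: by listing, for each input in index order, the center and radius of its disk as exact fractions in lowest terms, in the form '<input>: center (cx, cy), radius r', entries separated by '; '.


b1: center (-1/4, -7/36), radius 1/63; b2: center (1/4, 1/4), radius 1/12; b3: center (-11/36, -1/4), radius 1/72

Below d2, radii multiply path by path; the b-disk centers shift.
input b2: applying the 1 nested substitution gives center (1/4, 1/4), radius 1/12
input b1: applying the 2 nested substitutions gives center (-1/4, -7/36), radius 1/63
input b3: applying the 2 nested substitutions gives center (-11/36, -1/4), radius 1/72


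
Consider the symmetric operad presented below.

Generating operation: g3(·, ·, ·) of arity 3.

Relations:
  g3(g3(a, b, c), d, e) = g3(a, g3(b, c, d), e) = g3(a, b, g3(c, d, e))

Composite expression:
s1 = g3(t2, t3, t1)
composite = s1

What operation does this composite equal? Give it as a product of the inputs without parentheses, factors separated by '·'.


t2 · t3 · t1

Key point: g3 is associative — brackets drop, the t-order remains.
g3(t2, t3, t1) flattens to t2 · t3 · t1


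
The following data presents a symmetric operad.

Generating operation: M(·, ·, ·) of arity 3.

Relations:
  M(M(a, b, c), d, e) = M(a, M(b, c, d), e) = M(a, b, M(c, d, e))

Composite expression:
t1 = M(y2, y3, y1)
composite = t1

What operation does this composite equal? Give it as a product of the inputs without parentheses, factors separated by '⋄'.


y2 ⋄ y3 ⋄ y1

All parenthesizations of M agree; list the y-inputs left to right.
M(y2, y3, y1) spells out as y2 ⋄ y3 ⋄ y1


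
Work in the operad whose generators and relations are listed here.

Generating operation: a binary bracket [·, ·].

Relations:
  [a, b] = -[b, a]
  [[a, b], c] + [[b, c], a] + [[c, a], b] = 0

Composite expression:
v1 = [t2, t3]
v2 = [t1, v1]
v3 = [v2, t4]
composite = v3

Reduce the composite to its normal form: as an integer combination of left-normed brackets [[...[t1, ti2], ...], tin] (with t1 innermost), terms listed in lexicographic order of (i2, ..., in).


[[[t1, t2], t3], t4] - [[[t1, t3], t2], t4]


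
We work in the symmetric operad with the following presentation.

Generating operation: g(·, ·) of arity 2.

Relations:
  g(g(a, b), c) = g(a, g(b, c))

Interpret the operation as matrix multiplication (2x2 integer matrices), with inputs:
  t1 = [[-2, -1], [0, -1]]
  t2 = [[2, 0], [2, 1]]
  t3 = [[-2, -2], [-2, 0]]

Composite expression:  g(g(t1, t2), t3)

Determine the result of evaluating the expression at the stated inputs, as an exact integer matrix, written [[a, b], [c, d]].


g(t1, t2) = [[-6, -1], [-2, -1]]
g(g(t1, t2), t3) = [[14, 12], [6, 4]]

[[14, 12], [6, 4]]


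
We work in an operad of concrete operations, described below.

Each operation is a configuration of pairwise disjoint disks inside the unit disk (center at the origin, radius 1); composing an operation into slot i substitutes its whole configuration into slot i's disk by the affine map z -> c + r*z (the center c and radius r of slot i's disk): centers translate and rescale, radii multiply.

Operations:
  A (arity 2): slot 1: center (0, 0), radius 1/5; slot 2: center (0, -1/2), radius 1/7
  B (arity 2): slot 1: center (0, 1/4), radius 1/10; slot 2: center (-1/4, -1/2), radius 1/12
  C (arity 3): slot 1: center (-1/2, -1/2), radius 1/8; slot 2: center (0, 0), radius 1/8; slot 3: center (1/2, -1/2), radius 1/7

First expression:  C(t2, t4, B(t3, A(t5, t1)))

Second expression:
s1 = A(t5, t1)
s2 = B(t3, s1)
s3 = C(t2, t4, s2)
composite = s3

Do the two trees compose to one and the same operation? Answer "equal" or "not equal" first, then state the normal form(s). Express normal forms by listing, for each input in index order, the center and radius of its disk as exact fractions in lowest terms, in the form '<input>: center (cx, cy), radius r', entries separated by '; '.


equal: each reduces to t1: center (13/28, -97/168), radius 1/588; t2: center (-1/2, -1/2), radius 1/8; t3: center (1/2, -13/28), radius 1/70; t4: center (0, 0), radius 1/8; t5: center (13/28, -4/7), radius 1/420


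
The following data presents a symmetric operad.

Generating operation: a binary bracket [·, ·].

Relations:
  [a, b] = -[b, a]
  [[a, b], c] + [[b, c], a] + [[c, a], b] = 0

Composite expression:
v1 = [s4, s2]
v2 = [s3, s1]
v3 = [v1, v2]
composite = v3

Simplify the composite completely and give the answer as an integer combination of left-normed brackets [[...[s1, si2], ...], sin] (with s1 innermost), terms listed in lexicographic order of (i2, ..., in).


Antisymmetry and Jacobi reduce to s1-anchored left-normed brackets.
Composite bracket: [[s4, s2], [s3, s1]]
Each bracket splits as ab - ba, giving 8 signed words (2^3 = 8).
Words beginning with s1 determine it all:
  from s1s3s2s4, sign -1: term -[[[s1, s3], s2], s4]
  from s1s3s4s2, sign +1: term +[[[s1, s3], s4], s2]

-[[[s1, s3], s2], s4] + [[[s1, s3], s4], s2]


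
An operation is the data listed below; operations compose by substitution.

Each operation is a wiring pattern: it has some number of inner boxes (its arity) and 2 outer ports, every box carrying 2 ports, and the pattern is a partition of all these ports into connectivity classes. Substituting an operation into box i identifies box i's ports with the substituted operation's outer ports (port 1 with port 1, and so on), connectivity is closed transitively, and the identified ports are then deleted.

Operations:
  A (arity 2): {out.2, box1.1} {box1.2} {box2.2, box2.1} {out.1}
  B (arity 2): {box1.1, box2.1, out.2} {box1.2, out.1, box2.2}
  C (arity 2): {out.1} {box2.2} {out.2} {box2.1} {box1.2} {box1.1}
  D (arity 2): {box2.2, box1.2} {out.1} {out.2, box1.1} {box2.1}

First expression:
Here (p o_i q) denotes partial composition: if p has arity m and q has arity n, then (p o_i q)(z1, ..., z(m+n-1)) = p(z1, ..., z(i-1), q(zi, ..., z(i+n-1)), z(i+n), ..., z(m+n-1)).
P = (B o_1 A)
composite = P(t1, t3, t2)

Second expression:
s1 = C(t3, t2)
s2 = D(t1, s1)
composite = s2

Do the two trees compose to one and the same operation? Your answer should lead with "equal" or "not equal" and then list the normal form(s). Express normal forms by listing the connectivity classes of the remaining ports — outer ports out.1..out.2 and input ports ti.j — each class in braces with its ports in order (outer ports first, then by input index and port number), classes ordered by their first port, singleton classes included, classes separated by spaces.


not equal — first {out.1, t1.1, t2.2} {out.2, t2.1} {t1.2} {t3.1, t3.2}, second {out.1} {out.2, t1.1} {t1.2} {t2.1} {t2.2} {t3.1} {t3.2}

Reducing the first expression gives {out.1, t1.1, t2.2} {out.2, t2.1} {t1.2} {t3.1, t3.2}
Reducing the second expression gives {out.1} {out.2, t1.1} {t1.2} {t2.1} {t2.2} {t3.1} {t3.2}
The normal forms differ: not equal.


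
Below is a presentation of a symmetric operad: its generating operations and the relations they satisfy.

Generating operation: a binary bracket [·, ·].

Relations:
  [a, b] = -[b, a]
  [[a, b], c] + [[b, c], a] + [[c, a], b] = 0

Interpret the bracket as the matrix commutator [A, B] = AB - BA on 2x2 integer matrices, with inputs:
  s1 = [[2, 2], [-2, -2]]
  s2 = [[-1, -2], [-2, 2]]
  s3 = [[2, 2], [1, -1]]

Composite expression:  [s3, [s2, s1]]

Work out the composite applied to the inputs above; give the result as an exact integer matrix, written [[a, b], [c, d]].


[[-30, -26], [58, 30]]


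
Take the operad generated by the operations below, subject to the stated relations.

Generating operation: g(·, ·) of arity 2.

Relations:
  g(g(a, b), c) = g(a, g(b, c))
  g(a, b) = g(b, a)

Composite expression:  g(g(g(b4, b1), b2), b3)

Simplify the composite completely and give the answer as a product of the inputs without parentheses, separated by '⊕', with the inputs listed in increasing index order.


With g associative and commutative, the b-input set is all that matters.
g(b4, b1) reduces to b4 ⊕ b1
g(g(b4, b1), b2) reduces to b4 ⊕ b1 ⊕ b2
g(g(g(b4, b1), b2), b3) reduces to b4 ⊕ b1 ⊕ b2 ⊕ b3
reordering the factors by index: b1 ⊕ b2 ⊕ b3 ⊕ b4

b1 ⊕ b2 ⊕ b3 ⊕ b4


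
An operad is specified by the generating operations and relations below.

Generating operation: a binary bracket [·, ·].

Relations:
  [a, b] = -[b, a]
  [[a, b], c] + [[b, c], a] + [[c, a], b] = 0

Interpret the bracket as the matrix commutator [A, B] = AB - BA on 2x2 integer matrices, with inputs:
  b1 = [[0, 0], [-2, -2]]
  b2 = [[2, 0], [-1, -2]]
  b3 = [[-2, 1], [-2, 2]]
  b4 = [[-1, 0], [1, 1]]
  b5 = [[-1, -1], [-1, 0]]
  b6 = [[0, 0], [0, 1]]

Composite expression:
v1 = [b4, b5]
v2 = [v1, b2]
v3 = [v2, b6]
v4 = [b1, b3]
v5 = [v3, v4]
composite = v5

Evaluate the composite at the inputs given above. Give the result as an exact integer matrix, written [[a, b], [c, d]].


[[-116, 32], [40, 116]]

[b4, b5] = [[1, 2], [-3, -1]]
[[b4, b5], b2] = [[-2, -8], [-10, 2]]
[[[b4, b5], b2], b6] = [[0, -8], [10, 0]]
[b1, b3] = [[2, 2], [12, -2]]
[[[[b4, b5], b2], b6], [b1, b3]] = [[-116, 32], [40, 116]]


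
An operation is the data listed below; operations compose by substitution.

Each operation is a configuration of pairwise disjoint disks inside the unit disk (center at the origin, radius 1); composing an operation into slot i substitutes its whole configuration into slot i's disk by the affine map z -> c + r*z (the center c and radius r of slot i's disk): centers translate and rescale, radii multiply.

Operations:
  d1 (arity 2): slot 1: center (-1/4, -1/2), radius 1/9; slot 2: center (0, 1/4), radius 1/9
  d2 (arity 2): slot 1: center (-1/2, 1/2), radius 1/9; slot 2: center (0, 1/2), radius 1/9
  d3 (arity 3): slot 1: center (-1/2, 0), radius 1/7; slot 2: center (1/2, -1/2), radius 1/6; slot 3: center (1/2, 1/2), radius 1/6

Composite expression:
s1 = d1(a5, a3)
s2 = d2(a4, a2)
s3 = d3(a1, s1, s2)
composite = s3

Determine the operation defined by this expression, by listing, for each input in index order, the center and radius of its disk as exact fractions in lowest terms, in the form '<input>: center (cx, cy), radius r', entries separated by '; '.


a1: center (-1/2, 0), radius 1/7; a2: center (1/2, 7/12), radius 1/54; a3: center (1/2, -11/24), radius 1/54; a4: center (5/12, 7/12), radius 1/54; a5: center (11/24, -7/12), radius 1/54

Only the slot chain above each a matters under d3; compose those maps.
tracing a1 down its 1-map path: center (-1/2, 0), radius 1/7
tracing a5 down its 2-map path: center (11/24, -7/12), radius 1/54
tracing a3 down its 2-map path: center (1/2, -11/24), radius 1/54
tracing a4 down its 2-map path: center (5/12, 7/12), radius 1/54
tracing a2 down its 2-map path: center (1/2, 7/12), radius 1/54


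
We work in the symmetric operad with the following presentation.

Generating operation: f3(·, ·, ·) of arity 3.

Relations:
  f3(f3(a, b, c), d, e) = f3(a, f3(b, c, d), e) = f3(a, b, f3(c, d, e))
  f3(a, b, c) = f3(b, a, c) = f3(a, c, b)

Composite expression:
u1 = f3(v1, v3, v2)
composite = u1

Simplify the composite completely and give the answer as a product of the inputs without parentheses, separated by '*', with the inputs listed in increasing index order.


v1 * v2 * v3


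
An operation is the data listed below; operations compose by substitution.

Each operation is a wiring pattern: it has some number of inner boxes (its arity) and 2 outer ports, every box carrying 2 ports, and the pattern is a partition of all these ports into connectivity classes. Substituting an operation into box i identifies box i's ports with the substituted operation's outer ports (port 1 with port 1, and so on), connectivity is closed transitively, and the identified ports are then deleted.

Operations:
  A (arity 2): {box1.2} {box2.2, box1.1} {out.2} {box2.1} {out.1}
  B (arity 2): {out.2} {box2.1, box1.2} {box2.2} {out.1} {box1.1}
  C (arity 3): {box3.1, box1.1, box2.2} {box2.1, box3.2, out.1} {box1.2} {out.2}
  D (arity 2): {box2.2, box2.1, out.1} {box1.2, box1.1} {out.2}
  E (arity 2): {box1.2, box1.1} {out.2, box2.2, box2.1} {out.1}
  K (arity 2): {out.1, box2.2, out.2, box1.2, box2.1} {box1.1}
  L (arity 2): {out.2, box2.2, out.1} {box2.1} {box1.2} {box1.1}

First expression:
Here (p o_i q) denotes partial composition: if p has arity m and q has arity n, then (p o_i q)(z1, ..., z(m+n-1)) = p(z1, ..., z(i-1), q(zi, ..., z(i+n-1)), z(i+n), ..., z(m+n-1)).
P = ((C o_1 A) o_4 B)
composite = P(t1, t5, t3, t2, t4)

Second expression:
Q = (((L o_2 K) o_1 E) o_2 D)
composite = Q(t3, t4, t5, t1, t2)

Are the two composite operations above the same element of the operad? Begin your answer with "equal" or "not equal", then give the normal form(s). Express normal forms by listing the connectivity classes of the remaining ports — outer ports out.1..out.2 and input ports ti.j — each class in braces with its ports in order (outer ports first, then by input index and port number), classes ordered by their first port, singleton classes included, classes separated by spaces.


not equal; the first gives {out.1, t3.1} {out.2} {t1.1, t5.2} {t1.2} {t2.1} {t2.2, t4.1} {t3.2} {t4.2} {t5.1} and the second {out.1, out.2, t1.2, t2.1, t2.2} {t1.1} {t3.1, t3.2} {t4.1, t4.2} {t5.1, t5.2}

The first composite normalizes to {out.1, t3.1} {out.2} {t1.1, t5.2} {t1.2} {t2.1} {t2.2, t4.1} {t3.2} {t4.2} {t5.1}
The second composite normalizes to {out.1, out.2, t1.2, t2.1, t2.2} {t1.1} {t3.1, t3.2} {t4.1, t4.2} {t5.1, t5.2}
No match — not equal.


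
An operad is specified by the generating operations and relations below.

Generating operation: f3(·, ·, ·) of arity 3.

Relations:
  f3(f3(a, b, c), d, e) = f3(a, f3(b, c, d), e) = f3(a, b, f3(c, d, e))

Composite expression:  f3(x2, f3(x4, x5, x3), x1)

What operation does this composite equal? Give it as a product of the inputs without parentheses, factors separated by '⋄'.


Every regrouping of f3 is equal, so read the x-inputs in written order.
f3(x4, x5, x3) spells out as x4 ⋄ x5 ⋄ x3
f3(x2, f3(x4, x5, x3), x1) spells out as x2 ⋄ x4 ⋄ x5 ⋄ x3 ⋄ x1

x2 ⋄ x4 ⋄ x5 ⋄ x3 ⋄ x1


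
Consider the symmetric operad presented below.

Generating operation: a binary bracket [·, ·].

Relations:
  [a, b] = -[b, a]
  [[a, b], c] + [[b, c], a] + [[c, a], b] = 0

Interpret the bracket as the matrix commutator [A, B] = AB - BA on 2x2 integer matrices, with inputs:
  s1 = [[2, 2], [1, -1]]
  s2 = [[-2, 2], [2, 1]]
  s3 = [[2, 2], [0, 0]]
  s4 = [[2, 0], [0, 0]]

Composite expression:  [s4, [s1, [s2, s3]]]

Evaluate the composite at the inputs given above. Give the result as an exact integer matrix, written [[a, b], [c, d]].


[[0, -28], [40, 0]]

[s2, s3] = [[-4, -10], [4, 4]]
[s1, [s2, s3]] = [[18, -14], [-20, -18]]
[s4, [s1, [s2, s3]]] = [[0, -28], [40, 0]]


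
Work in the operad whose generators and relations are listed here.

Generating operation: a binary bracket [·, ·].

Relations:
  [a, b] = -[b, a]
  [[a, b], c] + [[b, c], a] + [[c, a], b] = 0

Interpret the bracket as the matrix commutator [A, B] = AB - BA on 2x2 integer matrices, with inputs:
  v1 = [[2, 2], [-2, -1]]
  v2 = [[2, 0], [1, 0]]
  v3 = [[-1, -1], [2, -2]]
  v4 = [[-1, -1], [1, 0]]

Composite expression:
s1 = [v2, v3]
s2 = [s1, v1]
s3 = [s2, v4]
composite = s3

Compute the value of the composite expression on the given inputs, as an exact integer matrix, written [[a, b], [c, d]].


[[5, -10], [-15, -5]]


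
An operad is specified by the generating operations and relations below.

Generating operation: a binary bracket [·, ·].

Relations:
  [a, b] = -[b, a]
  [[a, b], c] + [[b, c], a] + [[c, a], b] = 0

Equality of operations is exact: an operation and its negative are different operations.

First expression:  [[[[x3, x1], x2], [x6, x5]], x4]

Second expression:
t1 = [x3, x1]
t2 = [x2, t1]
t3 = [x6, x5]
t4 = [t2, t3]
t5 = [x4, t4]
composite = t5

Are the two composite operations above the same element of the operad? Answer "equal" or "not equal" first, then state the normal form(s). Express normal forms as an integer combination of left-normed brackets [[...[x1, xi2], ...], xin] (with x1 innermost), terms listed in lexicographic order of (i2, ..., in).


equal; the common form is [[[[[x1, x3], x2], x5], x6], x4] - [[[[[x1, x3], x2], x6], x5], x4]

The first expression reduces to [[[[[x1, x3], x2], x5], x6], x4] - [[[[[x1, x3], x2], x6], x5], x4]
The second expression reduces to [[[[[x1, x3], x2], x5], x6], x4] - [[[[[x1, x3], x2], x6], x5], x4]
Same normal form: equal.


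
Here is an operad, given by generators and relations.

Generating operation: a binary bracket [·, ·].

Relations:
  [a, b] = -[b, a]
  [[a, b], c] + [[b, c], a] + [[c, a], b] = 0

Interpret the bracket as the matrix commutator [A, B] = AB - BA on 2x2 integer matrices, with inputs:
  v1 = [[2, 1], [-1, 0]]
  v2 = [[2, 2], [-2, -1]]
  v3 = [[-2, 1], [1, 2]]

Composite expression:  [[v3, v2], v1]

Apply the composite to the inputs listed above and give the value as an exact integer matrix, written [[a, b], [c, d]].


[v3, v2] = [[-4, -11], [-5, 4]]
[[v3, v2], v1] = [[16, 14], [-18, -16]]

[[16, 14], [-18, -16]]


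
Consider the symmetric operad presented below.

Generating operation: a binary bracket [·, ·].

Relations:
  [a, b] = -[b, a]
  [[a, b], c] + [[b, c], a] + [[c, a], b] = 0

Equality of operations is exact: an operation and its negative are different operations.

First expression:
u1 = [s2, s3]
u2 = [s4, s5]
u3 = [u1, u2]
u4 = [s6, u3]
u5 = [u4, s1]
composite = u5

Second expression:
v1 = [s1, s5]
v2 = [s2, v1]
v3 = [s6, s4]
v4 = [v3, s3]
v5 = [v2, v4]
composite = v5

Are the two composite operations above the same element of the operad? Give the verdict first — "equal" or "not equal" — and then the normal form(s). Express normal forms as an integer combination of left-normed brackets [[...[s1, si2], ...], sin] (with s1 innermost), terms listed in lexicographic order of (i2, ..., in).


not equal; the first gives [[[[[s1, s2], s3], s4], s5], s6] - [[[[[s1, s2], s3], s5], s4], s6] - [[[[[s1, s3], s2], s4], s5], s6] + [[[[[s1, s3], s2], s5], s4], s6] - [[[[[s1, s4], s5], s2], s3], s6] + [[[[[s1, s4], s5], s3], s2], s6] + [[[[[s1, s5], s4], s2], s3], s6] - [[[[[s1, s5], s4], s3], s2], s6] - [[[[[s1, s6], s2], s3], s4], s5] + [[[[[s1, s6], s2], s3], s5], s4] + [[[[[s1, s6], s3], s2], s4], s5] - [[[[[s1, s6], s3], s2], s5], s4] + [[[[[s1, s6], s4], s5], s2], s3] - [[[[[s1, s6], s4], s5], s3], s2] - [[[[[s1, s6], s5], s4], s2], s3] + [[[[[s1, s6], s5], s4], s3], s2] and the second -[[[[[s1, s5], s2], s3], s4], s6] + [[[[[s1, s5], s2], s3], s6], s4] + [[[[[s1, s5], s2], s4], s6], s3] - [[[[[s1, s5], s2], s6], s4], s3]

Normal form of the first expression: [[[[[s1, s2], s3], s4], s5], s6] - [[[[[s1, s2], s3], s5], s4], s6] - [[[[[s1, s3], s2], s4], s5], s6] + [[[[[s1, s3], s2], s5], s4], s6] - [[[[[s1, s4], s5], s2], s3], s6] + [[[[[s1, s4], s5], s3], s2], s6] + [[[[[s1, s5], s4], s2], s3], s6] - [[[[[s1, s5], s4], s3], s2], s6] - [[[[[s1, s6], s2], s3], s4], s5] + [[[[[s1, s6], s2], s3], s5], s4] + [[[[[s1, s6], s3], s2], s4], s5] - [[[[[s1, s6], s3], s2], s5], s4] + [[[[[s1, s6], s4], s5], s2], s3] - [[[[[s1, s6], s4], s5], s3], s2] - [[[[[s1, s6], s5], s4], s2], s3] + [[[[[s1, s6], s5], s4], s3], s2]
Normal form of the second expression: -[[[[[s1, s5], s2], s3], s4], s6] + [[[[[s1, s5], s2], s3], s6], s4] + [[[[[s1, s5], s2], s4], s6], s3] - [[[[[s1, s5], s2], s6], s4], s3]
The forms do not match — not equal.


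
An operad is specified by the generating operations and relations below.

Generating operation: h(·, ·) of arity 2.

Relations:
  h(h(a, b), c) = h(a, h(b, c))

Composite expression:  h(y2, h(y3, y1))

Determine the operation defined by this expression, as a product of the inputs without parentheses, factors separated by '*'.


y2 * y3 * y1

Under associativity of h, the answer is the y's in reading order.
h(y3, y1) spells out as y3 * y1
h(y2, h(y3, y1)) spells out as y2 * y3 * y1


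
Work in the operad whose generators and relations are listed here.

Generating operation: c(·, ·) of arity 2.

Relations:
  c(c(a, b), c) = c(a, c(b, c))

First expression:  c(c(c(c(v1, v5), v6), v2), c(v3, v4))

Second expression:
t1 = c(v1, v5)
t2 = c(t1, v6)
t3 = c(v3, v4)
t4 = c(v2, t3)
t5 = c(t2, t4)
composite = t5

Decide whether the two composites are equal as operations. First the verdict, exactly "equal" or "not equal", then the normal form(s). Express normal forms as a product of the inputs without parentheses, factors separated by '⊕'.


equal; the common form is v1 ⊕ v5 ⊕ v6 ⊕ v2 ⊕ v3 ⊕ v4


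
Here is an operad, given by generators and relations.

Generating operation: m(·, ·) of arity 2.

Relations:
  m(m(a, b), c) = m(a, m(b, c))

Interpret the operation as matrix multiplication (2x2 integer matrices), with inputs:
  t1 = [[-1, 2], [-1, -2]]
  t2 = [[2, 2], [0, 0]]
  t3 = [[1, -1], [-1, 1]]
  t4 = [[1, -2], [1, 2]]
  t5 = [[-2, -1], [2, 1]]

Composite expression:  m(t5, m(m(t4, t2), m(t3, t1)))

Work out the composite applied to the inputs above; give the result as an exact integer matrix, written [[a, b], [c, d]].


m(t4, t2) = [[2, 2], [2, 2]]
m(t3, t1) = [[0, 4], [0, -4]]
m(m(t4, t2), m(t3, t1)) = [[0, 0], [0, 0]]
m(t5, m(m(t4, t2), m(t3, t1))) = [[0, 0], [0, 0]]

[[0, 0], [0, 0]]


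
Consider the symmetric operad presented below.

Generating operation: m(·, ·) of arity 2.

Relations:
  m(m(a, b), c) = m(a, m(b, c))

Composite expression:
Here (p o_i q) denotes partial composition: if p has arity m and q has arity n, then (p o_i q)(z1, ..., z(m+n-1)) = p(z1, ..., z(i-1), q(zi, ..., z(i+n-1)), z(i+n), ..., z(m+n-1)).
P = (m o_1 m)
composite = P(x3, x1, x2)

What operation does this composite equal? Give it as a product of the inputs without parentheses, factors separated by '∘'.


Every regrouping of m is equal, so read the x-inputs in written order.
m(x3, x1) flattens to x3 ∘ x1
m(m(x3, x1), x2) flattens to x3 ∘ x1 ∘ x2

x3 ∘ x1 ∘ x2
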